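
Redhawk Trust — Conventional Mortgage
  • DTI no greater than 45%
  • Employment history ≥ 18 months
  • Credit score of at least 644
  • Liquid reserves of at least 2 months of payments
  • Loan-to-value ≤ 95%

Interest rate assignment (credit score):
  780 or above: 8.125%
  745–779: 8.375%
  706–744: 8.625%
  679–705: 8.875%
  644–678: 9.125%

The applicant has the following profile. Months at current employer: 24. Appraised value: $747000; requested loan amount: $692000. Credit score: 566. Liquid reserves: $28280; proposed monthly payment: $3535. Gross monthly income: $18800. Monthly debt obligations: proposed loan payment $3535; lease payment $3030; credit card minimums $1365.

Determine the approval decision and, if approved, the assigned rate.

Denied

Credit score 566 < 644 (below minimum)
Employment 24 ≥ 18 months
Total monthly debts = (3,535 + 3,030 + 1,365) = 7,930. Debt-to-income = 7,930/18,800 = 42.2% — meets 45% limit
Liquid reserves cover 28,280/3,535 = 8.0 months — ≥ 2 required
LTV = 692,000/747,000 = 92.6% ≤ 95%
Not all requirements met → denied.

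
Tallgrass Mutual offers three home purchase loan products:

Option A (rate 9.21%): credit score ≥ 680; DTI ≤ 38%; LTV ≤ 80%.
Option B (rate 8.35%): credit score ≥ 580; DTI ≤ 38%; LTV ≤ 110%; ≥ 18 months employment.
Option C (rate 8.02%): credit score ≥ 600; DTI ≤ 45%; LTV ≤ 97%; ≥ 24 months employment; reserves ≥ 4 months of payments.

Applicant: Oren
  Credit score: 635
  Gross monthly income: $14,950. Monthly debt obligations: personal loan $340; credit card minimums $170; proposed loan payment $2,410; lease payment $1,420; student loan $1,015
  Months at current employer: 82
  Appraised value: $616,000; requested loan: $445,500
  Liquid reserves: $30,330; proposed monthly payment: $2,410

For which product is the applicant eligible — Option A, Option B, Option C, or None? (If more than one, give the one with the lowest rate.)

Total debts = (340 + 170 + 2,410 + 1,420 + 1,015) = 5,355; DTI = 5,355/14,950 = 35.8%.
LTV = 445,500/616,000 = 72.3%.
Reserves = 30,330/2,410 = 12.6 months.
Option A: score 635 < 680; DTI 35.8% ≤ 38%; LTV 72.3% ≤ 80% → does not qualify.
Option B: score 635 ≥ 580; DTI 35.8% ≤ 38%; LTV 72.3% ≤ 110%; employment 82 ≥ 18 mo → qualifies.
Option C: score 635 ≥ 600; DTI 35.8% ≤ 45%; LTV 72.3% ≤ 97%; employment 82 ≥ 24 mo; reserves 12.6 ≥ 4 mo → qualifies.
Qualifying: Option B, Option C. Lowest rate is 8.02% → Option C.

Option C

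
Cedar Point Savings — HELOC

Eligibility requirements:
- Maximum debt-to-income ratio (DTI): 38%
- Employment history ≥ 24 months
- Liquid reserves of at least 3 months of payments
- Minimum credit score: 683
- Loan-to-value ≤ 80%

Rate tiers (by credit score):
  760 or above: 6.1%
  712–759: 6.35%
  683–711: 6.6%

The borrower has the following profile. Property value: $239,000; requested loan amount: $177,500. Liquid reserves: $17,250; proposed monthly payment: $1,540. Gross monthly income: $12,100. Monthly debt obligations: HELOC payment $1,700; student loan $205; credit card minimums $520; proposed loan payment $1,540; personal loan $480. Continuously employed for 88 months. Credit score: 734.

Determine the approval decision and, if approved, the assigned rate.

Credit score 734 ≥ 683 (meets minimum)
LTV = 177,500/239,000 = 74.3% ≤ 80%
Total monthly debts = (1,700 + 205 + 520 + 1,540 + 480) = 4,445. DTI = 4,445/12,100 = 36.7% ≤ 38%
Liquid reserves cover 17,250/1,540 = 11.2 months — ≥ 3 required
Employment 88 ≥ 24 months
All requirements met. Score 734 falls in the 712–759 tier → 6.35%.

Approved at 6.35%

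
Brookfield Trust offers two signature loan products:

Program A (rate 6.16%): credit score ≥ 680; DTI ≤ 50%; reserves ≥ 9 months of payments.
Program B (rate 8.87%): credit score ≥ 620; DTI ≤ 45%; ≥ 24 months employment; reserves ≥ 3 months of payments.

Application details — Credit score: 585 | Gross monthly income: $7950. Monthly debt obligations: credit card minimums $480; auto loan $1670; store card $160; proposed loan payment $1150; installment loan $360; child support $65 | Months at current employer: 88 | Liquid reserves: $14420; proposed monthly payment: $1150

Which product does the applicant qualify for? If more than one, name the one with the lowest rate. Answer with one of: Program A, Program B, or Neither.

Neither

Total debts = (480 + 1,670 + 160 + 1,150 + 360 + 65) = 3,885; DTI = 3,885/7,950 = 48.9%.
Reserves = 14,420/1,150 = 12.5 months.
Program A: score 585 < 680; DTI 48.9% ≤ 50%; reserves 12.5 ≥ 9 mo → does not qualify.
Program B: score 585 < 620; DTI 48.9% > 45%; employment 88 ≥ 24 mo; reserves 12.5 ≥ 3 mo → does not qualify.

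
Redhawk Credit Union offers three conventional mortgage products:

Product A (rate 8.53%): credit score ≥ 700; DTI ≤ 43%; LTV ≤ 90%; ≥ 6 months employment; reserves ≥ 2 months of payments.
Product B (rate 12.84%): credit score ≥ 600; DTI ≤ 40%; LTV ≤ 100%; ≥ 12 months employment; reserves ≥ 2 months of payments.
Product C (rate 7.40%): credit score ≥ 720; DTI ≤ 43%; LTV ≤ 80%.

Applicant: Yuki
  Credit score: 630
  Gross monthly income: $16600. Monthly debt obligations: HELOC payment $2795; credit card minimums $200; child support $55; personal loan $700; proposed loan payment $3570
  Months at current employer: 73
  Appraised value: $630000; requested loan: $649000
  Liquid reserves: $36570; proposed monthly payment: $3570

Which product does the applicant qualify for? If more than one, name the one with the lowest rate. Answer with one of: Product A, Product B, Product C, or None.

None

Total debts = (2,795 + 200 + 55 + 700 + 3,570) = 7,320; DTI = 7,320/16,600 = 44.1%.
LTV = 649,000/630,000 = 103%.
Reserves = 36,570/3,570 = 10.2 months.
Product A: score 630 < 700; DTI 44.1% > 43%; LTV 103% > 90%; employment 73 ≥ 6 mo; reserves 10.2 ≥ 2 mo → does not qualify.
Product B: score 630 ≥ 600; DTI 44.1% > 40%; LTV 103% > 100%; employment 73 ≥ 12 mo; reserves 10.2 ≥ 2 mo → does not qualify.
Product C: score 630 < 720; DTI 44.1% > 43%; LTV 103% > 80% → does not qualify.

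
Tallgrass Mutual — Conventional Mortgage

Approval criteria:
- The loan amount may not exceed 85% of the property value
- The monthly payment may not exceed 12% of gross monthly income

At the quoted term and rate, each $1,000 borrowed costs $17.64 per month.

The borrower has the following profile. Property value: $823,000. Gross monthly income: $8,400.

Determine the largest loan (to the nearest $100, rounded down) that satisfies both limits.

$57,100

Payment cap: 12% × $8,400 = $1,008/month.
At $17.64 per $1,000, that supports 1,008/17.64 × 1,000 ≈ $57,142 → $57,100.
LTV cap: 85% × $823,000 = $699,550 → $699,500.
Binding constraint: payment-to-income.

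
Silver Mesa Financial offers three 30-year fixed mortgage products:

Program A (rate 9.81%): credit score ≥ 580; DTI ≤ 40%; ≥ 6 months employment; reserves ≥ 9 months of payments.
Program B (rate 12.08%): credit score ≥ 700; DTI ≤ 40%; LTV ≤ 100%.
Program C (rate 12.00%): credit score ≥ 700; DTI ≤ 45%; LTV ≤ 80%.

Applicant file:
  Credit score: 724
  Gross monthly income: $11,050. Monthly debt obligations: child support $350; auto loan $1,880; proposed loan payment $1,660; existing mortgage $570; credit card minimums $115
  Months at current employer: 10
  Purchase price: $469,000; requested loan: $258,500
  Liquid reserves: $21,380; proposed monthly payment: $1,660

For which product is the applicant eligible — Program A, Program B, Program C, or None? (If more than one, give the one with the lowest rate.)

Program C

Total debts = (350 + 1,880 + 1,660 + 570 + 115) = 4,575; DTI = 4,575/11,050 = 41.4%.
LTV = 258,500/469,000 = 55.1%.
Reserves = 21,380/1,660 = 12.9 months.
Program A: score 724 ≥ 580; DTI 41.4% > 40%; employment 10 ≥ 6 mo; reserves 12.9 ≥ 9 mo → does not qualify.
Program B: score 724 ≥ 700; DTI 41.4% > 40%; LTV 55.1% ≤ 100% → does not qualify.
Program C: score 724 ≥ 700; DTI 41.4% ≤ 45%; LTV 55.1% ≤ 80% → qualifies.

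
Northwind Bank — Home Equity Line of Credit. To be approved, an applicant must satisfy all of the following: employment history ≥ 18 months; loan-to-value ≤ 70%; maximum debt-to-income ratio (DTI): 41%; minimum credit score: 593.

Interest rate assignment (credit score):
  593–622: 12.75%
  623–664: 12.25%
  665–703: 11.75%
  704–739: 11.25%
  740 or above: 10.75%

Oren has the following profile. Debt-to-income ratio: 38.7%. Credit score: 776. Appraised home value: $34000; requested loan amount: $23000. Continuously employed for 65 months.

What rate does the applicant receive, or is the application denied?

Approved at 10.75%

Credit score 776 ≥ 593 (meets minimum)
Debt-to-income 38.7% vs 41% cap — pass
Loan-to-value = 23,000/34,000 = 67.6% — pass (70% max)
Employment 65 ≥ 18 months
All requirements met. Score 776 falls in the 740 or above tier → 10.75%.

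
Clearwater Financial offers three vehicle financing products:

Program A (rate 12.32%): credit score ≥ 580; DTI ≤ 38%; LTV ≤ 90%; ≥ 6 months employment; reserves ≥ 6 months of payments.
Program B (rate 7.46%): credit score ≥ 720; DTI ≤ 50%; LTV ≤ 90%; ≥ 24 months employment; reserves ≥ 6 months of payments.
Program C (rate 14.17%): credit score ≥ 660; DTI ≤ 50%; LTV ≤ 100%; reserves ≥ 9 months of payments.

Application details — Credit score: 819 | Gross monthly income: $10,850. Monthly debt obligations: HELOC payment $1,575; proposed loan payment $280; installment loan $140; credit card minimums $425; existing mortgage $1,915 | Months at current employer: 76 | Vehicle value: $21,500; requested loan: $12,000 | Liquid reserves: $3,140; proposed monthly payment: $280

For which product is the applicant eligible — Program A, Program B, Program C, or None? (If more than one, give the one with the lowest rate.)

Total debts = (1,575 + 280 + 140 + 425 + 1,915) = 4,335; DTI = 4,335/10,850 = 40%.
LTV = 12,000/21,500 = 55.8%.
Reserves = 3,140/280 = 11.2 months.
Program A: score 819 ≥ 580; DTI 40% > 38%; LTV 55.8% ≤ 90%; employment 76 ≥ 6 mo; reserves 11.2 ≥ 6 mo → does not qualify.
Program B: score 819 ≥ 720; DTI 40% ≤ 50%; LTV 55.8% ≤ 90%; employment 76 ≥ 24 mo; reserves 11.2 ≥ 6 mo → qualifies.
Program C: score 819 ≥ 660; DTI 40% ≤ 50%; LTV 55.8% ≤ 100%; reserves 11.2 ≥ 9 mo → qualifies.
Qualifying: Program B, Program C. Lowest rate is 7.46% → Program B.

Program B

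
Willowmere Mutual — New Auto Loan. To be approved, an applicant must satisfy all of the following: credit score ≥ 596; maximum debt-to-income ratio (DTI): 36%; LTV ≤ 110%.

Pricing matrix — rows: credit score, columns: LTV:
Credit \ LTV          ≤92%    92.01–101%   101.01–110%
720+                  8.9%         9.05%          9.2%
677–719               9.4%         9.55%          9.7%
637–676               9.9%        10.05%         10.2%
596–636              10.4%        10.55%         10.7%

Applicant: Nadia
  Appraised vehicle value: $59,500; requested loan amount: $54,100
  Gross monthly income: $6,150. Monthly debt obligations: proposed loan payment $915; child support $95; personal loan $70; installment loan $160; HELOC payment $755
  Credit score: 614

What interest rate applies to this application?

10.4%

Credit score 614 ≥ 596; Total monthly debts = (915 + 95 + 70 + 160 + 755) = 1,995. Debt-to-income = 1,995/6,150 = 32.4% — meets 36% limit
Loan-to-value = 54,100/59,500 = 90.9% — pass (110% max)
Score 614 is in the 596–636 band; LTV 90.9% is in the ≤92% band → 10.4%.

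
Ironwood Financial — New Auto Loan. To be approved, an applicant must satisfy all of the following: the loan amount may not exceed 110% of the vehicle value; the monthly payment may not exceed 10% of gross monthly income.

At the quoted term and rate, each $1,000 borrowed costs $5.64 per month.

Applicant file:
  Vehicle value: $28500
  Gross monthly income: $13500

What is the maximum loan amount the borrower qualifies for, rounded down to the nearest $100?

Payment cap: 10% × $13,500 = $1,350/month.
At $5.64 per $1,000, that supports 1,350/5.64 × 1,000 ≈ $239,361 → $239,300.
LTV cap: 110% × $28,500 = $31,350 → $31,300.
Binding constraint: loan-to-value.

$31,300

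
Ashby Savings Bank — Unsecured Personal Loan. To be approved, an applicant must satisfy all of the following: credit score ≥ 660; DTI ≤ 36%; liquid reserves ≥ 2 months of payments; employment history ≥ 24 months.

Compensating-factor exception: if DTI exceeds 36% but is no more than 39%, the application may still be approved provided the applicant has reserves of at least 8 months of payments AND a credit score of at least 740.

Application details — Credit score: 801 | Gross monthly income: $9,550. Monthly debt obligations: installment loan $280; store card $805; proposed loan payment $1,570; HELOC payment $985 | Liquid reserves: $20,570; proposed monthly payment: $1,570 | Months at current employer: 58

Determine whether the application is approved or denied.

Approved

Credit score 801 ≥ 660 (meets base)
Total debts = (280 + 805 + 1,570 + 985) = 3,640. DTI = 3,640/9,550 = 38.1% > 36% — standard DTI limit exceeded.
Liquid reserves cover 20,570/1,570 = 13.1 months — ≥ 2 required
Employment 58 ≥ 24 months
38.1% falls in the override range (36%–39%), so the compensating-factor test applies.
Override check — reserves: 13.1 mo (ok); score: 801 (ok).
Both compensating conditions met → exception applies.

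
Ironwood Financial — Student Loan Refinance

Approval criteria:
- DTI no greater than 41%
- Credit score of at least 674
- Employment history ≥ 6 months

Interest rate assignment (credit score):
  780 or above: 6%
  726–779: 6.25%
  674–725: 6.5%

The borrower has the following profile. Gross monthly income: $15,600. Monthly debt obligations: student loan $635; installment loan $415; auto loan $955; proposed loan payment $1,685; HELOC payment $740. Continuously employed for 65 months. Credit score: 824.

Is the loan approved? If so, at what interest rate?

Credit score 824 ≥ 674 (meets minimum)
Employment 65 ≥ 6 months
Total monthly debts = (635 + 415 + 955 + 1,685 + 740) = 4,430. Debt-to-income = 4,430/15,600 = 28.4% — meets 41% limit
All requirements met. Score 824 falls in the 780 or above tier → 6%.

Approved at 6%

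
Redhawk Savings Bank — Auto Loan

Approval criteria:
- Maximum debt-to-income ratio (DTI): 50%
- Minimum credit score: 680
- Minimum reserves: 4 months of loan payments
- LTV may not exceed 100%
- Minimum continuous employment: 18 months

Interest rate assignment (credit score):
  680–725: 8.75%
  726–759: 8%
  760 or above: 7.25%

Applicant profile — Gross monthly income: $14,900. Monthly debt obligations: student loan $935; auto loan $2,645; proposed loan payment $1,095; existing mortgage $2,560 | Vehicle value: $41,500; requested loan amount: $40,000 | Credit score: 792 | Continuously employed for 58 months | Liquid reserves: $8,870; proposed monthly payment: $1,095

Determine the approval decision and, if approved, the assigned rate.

Credit score 792 ≥ 680 (meets minimum)
Total monthly debts = (935 + 2,645 + 1,095 + 2,560) = 7,235. DTI = 7,235/14,900 = 48.6% ≤ 50%
Liquid reserves cover 8,870/1,095 = 8.1 months — ≥ 4 required
LTV: 40,000 ÷ 41,500 = 96.4%, within 100% cap
Employment 58 ≥ 18 months
All requirements met. Score 792 falls in the 760 or above tier → 7.25%.

Approved at 7.25%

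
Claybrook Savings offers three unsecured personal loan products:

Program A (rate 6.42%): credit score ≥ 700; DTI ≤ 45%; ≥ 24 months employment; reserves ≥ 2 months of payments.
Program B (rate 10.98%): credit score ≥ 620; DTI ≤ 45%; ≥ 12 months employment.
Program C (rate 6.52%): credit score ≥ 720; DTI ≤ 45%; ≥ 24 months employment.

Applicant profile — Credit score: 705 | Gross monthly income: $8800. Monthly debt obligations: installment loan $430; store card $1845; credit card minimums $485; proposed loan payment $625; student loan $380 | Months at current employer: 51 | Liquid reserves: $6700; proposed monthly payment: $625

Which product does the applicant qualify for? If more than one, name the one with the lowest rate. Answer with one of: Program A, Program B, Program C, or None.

Program A

Total debts = (430 + 1,845 + 485 + 625 + 380) = 3,765; DTI = 3,765/8,800 = 42.8%.
Reserves = 6,700/625 = 10.7 months.
Program A: score 705 ≥ 700; DTI 42.8% ≤ 45%; employment 51 ≥ 24 mo; reserves 10.7 ≥ 2 mo → qualifies.
Program B: score 705 ≥ 620; DTI 42.8% ≤ 45%; employment 51 ≥ 12 mo → qualifies.
Program C: score 705 < 720; DTI 42.8% ≤ 45%; employment 51 ≥ 24 mo → does not qualify.
Qualifying: Program A, Program B. Lowest rate is 6.42% → Program A.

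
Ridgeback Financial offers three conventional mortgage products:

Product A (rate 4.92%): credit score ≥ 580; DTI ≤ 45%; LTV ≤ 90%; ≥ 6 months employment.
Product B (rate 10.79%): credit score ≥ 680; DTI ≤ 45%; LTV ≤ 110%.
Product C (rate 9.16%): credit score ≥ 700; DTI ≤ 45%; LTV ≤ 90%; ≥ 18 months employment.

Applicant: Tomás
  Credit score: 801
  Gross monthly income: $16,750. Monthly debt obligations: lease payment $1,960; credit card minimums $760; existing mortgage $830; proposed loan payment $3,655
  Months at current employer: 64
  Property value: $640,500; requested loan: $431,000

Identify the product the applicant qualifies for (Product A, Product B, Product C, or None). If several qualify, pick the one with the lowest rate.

Product A

Total debts = (1,960 + 760 + 830 + 3,655) = 7,205; DTI = 7,205/16,750 = 43%.
LTV = 431,000/640,500 = 67.3%.
Product A: score 801 ≥ 580; DTI 43% ≤ 45%; LTV 67.3% ≤ 90%; employment 64 ≥ 6 mo → qualifies.
Product B: score 801 ≥ 680; DTI 43% ≤ 45%; LTV 67.3% ≤ 110% → qualifies.
Product C: score 801 ≥ 700; DTI 43% ≤ 45%; LTV 67.3% ≤ 90%; employment 64 ≥ 18 mo → qualifies.
Qualifying: Product A, Product B, Product C. Lowest rate is 4.92% → Product A.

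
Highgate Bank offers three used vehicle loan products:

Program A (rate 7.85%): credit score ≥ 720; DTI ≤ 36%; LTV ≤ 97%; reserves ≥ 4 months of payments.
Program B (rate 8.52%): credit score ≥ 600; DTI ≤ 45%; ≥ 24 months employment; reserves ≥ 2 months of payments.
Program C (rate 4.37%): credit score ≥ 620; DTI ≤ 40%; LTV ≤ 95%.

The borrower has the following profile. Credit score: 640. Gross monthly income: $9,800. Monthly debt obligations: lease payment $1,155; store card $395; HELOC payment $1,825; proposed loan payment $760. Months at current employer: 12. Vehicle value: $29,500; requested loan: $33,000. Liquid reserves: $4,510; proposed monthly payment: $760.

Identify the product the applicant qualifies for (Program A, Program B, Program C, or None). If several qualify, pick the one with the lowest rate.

Total debts = (1,155 + 395 + 1,825 + 760) = 4,135; DTI = 4,135/9,800 = 42.2%.
LTV = 33,000/29,500 = 111.9%.
Reserves = 4,510/760 = 5.9 months.
Program A: score 640 < 720; DTI 42.2% > 36%; LTV 111.9% > 97%; reserves 5.9 ≥ 4 mo → does not qualify.
Program B: score 640 ≥ 600; DTI 42.2% ≤ 45%; employment 12 < 24 mo; reserves 5.9 ≥ 2 mo → does not qualify.
Program C: score 640 ≥ 620; DTI 42.2% > 40%; LTV 111.9% > 95% → does not qualify.

None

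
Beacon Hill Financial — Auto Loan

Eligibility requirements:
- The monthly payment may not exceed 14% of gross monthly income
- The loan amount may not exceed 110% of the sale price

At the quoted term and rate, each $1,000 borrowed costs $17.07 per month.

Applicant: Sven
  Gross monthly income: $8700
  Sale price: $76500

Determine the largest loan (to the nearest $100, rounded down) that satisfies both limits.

Payment cap: 14% × $8,700 = $1,218/month.
At $17.07 per $1,000, that supports 1,218/17.07 × 1,000 ≈ $71,353 → $71,300.
LTV cap: 110% × $76,500 = $84,150 → $84,100.
Binding constraint: payment-to-income.

$71,300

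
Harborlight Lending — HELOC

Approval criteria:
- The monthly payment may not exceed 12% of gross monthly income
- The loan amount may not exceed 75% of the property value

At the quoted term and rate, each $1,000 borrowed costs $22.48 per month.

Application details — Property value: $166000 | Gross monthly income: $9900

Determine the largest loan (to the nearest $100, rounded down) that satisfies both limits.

$52,800

Payment cap: 12% × $9,900 = $1,188/month.
At $22.48 per $1,000, that supports 1,188/22.48 × 1,000 ≈ $52,846 → $52,800.
LTV cap: 75% × $166,000 = $124,500 → $124,500.
Binding constraint: payment-to-income.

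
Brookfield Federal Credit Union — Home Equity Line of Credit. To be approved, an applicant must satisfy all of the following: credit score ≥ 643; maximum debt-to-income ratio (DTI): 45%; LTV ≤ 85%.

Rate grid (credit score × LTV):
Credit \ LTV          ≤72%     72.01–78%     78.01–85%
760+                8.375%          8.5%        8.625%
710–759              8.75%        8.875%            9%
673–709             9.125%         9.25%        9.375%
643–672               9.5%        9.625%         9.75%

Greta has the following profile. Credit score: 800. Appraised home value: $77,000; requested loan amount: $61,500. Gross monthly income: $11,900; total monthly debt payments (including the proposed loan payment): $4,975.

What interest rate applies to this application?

8.625%

Credit score 800 ≥ 643; DTI = 4,975/11,900 = 41.8% ≤ 45%
LTV: 61,500 ÷ 77,000 = 79.9%, within 85% cap
Row: 800 falls in 760+. Column: 79.9% falls in 78.01–85%. Rate = 8.625%.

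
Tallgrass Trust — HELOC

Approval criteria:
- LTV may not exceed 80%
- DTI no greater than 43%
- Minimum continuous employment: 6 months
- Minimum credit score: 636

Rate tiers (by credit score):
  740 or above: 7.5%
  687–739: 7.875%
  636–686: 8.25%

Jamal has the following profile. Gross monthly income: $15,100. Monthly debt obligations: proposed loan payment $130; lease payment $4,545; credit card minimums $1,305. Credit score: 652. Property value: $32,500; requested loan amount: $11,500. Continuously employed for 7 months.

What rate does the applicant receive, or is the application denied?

Approved at 8.25%

Credit score 652 ≥ 636 (meets minimum)
Total monthly debts = (130 + 4,545 + 1,305) = 5,980. DTI = 5,980/15,100 = 39.6% ≤ 43%
LTV = 11,500/32,500 = 35.4% ≤ 80%
Employment 7 ≥ 6 months
All requirements met. Score 652 falls in the 636–686 tier → 8.25%.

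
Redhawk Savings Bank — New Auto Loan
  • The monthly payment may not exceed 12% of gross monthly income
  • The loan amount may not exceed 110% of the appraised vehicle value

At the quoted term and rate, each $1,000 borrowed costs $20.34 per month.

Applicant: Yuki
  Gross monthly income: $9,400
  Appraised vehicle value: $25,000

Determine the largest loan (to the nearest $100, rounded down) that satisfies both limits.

$27,500

Payment cap: 12% × $9,400 = $1,128/month.
At $20.34 per $1,000, that supports 1,128/20.34 × 1,000 ≈ $55,457 → $55,400.
LTV cap: 110% × $25,000 = $27,500 → $27,500.
Binding constraint: loan-to-value.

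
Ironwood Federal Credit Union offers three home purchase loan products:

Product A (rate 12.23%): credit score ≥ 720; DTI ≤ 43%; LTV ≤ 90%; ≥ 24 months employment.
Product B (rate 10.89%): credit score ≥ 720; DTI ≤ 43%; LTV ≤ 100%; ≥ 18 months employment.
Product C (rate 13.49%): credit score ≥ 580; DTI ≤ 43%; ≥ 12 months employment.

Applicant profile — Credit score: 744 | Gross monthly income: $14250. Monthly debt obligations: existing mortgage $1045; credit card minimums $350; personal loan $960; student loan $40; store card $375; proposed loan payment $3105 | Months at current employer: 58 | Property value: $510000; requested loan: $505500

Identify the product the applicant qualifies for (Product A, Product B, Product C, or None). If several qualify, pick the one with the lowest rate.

Total debts = (1,045 + 350 + 960 + 40 + 375 + 3,105) = 5,875; DTI = 5,875/14,250 = 41.2%.
LTV = 505,500/510,000 = 99.1%.
Product A: score 744 ≥ 720; DTI 41.2% ≤ 43%; LTV 99.1% > 90%; employment 58 ≥ 24 mo → does not qualify.
Product B: score 744 ≥ 720; DTI 41.2% ≤ 43%; LTV 99.1% ≤ 100%; employment 58 ≥ 18 mo → qualifies.
Product C: score 744 ≥ 580; DTI 41.2% ≤ 43%; employment 58 ≥ 12 mo → qualifies.
Qualifying: Product B, Product C. Lowest rate is 10.89% → Product B.

Product B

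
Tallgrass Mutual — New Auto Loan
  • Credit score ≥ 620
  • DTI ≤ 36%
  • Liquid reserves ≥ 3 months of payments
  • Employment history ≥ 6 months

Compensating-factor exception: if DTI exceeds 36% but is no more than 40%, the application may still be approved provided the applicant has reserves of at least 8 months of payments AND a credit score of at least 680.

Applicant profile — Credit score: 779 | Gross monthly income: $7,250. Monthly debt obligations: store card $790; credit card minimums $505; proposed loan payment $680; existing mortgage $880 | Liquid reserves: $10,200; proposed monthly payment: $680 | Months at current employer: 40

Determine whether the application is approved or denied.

Credit score 779 ≥ 620 (meets base)
Total debts = (790 + 505 + 680 + 880) = 2,855. DTI = 2,855/7,250 = 39.4% > 36% — standard DTI limit exceeded.
Reserves: 10,200 ÷ 680 = 15.0 months (meets 3-month minimum)
Employment 40 ≥ 6 months
DTI 39.4% is within the 36%–40% exception band; checking compensating factors.
Reserves 15.0 ≥ 8 months; credit score 779 ≥ 680.
Both compensating conditions met → exception applies.

Approved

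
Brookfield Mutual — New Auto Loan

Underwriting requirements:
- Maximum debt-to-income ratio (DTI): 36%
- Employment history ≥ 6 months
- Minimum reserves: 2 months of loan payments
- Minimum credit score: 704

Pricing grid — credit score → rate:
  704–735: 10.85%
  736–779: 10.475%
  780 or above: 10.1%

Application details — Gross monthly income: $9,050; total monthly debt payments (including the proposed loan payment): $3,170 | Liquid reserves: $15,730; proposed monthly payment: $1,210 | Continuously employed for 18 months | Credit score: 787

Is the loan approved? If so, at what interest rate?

Approved at 10.1%

Credit score 787 ≥ 704 (meets minimum)
Employment 18 ≥ 6 months
DTI = 3,170/9,050 = 35% ≤ 36%
Reserves: 15,730 ÷ 1,210 = 13.0 months (meets 2-month minimum)
All requirements met. Score 787 falls in the 780 or above tier → 10.1%.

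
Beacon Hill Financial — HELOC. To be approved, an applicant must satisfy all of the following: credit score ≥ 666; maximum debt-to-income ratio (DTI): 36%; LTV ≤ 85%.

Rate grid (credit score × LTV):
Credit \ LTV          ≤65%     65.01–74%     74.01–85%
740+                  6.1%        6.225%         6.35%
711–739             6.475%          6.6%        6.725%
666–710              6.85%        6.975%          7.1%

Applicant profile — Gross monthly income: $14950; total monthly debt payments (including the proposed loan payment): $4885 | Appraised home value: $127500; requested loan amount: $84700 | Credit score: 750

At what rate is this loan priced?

6.225%

Credit score 750 ≥ 666; DTI = 4,885/14,950 = 32.7% ≤ 36%
LTV: 84,700 ÷ 127,500 = 66.4%, within 85% cap
Score 750 is in the 740+ band; LTV 66.4% is in the 65.01–74% band → 6.225%.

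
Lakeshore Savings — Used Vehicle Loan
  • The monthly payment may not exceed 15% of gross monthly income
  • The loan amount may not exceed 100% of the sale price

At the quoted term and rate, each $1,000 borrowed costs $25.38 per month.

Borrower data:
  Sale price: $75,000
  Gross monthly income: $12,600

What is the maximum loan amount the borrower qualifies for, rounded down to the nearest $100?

$74,400

Payment cap: 15% × $12,600 = $1,890/month.
At $25.38 per $1,000, that supports 1,890/25.38 × 1,000 ≈ $74,468 → $74,400.
LTV cap: 100% × $75,000 = $75,000 → $75,000.
Binding constraint: payment-to-income.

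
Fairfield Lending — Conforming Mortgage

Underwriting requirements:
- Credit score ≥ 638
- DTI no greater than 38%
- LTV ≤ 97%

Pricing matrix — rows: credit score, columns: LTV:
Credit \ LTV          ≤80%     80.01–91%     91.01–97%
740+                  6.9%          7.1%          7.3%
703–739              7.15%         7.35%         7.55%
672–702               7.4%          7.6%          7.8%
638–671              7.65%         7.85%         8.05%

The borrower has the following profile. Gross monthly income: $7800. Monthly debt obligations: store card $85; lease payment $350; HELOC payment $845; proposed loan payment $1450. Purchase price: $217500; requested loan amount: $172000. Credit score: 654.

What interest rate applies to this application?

Credit score 654 ≥ 638; Total monthly debts = (85 + 350 + 845 + 1,450) = 2,730. Debt-to-income = 2,730/7,800 = 35% — meets 38% limit
LTV: 172,000 ÷ 217,500 = 79.1%, within 97% cap
Score 654 is in the 638–671 band; LTV 79.1% is in the ≤80% band → 7.65%.

7.65%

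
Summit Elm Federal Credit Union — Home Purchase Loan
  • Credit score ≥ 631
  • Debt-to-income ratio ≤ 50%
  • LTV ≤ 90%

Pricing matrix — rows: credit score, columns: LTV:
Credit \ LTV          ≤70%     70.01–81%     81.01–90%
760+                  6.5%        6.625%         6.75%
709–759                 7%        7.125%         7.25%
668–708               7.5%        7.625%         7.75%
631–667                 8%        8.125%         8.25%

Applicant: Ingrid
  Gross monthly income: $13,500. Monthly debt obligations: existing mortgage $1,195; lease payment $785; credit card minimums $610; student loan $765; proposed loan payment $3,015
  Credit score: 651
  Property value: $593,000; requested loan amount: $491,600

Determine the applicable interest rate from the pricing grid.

8.25%

Credit score 651 ≥ 631; Total monthly debts = (1,195 + 785 + 610 + 765 + 3,015) = 6,370. DTI: 6,370 ÷ 13,500 = 47.2%, within the 50% cap
LTV: 491,600 ÷ 593,000 = 82.9%, within 90% cap
Score 651 is in the 631–667 band; LTV 82.9% is in the 81.01–90% band → 8.25%.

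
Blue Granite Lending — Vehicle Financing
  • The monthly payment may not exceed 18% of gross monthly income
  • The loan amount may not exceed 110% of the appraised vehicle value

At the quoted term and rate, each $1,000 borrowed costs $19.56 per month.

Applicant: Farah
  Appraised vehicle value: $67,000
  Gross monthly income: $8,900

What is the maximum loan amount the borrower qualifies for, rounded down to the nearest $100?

Payment cap: 18% × $8,900 = $1,602/month.
At $19.56 per $1,000, that supports 1,602/19.56 × 1,000 ≈ $81,901 → $81,900.
LTV cap: 110% × $67,000 = $73,700 → $73,700.
Binding constraint: loan-to-value.

$73,700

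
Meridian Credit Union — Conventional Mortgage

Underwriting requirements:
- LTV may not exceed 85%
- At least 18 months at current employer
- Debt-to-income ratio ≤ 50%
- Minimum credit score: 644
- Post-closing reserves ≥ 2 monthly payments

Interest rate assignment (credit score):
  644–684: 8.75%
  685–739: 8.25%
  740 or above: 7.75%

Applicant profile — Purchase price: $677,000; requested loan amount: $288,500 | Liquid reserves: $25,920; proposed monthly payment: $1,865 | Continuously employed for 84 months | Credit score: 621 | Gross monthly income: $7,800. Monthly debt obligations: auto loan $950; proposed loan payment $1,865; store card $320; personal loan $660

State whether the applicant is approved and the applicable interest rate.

Denied

Credit score 621 < 644 (below minimum)
Employment 84 ≥ 18 months
Liquid reserves cover 25,920/1,865 = 13.9 months — ≥ 2 required
Total monthly debts = (950 + 1,865 + 320 + 660) = 3,795. DTI = 3,795/7,800 = 48.7% ≤ 50%
LTV: 288,500 ÷ 677,000 = 42.6%, within 85% cap
Not all requirements met → denied.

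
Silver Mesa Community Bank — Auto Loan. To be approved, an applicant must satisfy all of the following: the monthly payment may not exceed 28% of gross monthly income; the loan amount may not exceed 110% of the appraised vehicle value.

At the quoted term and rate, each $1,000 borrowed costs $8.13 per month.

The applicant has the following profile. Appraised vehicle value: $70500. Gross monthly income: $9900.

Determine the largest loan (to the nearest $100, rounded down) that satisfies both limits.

Payment cap: 28% × $9,900 = $2,772/month.
At $8.13 per $1,000, that supports 2,772/8.13 × 1,000 ≈ $340,959 → $340,900.
LTV cap: 110% × $70,500 = $77,550 → $77,500.
Binding constraint: loan-to-value.

$77,500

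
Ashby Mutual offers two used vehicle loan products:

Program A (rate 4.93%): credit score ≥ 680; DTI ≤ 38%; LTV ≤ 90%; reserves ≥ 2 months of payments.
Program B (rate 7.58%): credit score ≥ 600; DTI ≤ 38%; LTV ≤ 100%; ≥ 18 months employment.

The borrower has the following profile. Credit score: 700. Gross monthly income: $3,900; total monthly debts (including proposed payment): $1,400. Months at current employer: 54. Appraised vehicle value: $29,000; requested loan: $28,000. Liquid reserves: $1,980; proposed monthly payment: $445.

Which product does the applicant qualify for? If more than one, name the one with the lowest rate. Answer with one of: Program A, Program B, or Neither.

Program B

DTI = 1,400/3,900 = 35.9%.
LTV = 28,000/29,000 = 96.6%.
Reserves = 1,980/445 = 4.4 months.
Program A: score 700 ≥ 680; DTI 35.9% ≤ 38%; LTV 96.6% > 90%; reserves 4.4 ≥ 2 mo → does not qualify.
Program B: score 700 ≥ 600; DTI 35.9% ≤ 38%; LTV 96.6% ≤ 100%; employment 54 ≥ 18 mo → qualifies.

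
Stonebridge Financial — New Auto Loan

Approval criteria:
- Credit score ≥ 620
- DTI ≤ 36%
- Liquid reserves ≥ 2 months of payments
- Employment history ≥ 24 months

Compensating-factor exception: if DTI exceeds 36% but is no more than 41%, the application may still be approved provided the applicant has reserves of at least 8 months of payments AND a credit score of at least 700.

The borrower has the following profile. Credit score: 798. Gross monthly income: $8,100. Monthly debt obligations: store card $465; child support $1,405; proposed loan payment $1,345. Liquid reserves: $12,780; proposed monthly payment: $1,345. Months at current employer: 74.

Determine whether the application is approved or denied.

Credit score 798 ≥ 620 (meets base)
Total debts = (465 + 1,405 + 1,345) = 3,215. DTI: 3,215 ÷ 8,100 = 39.7%, over the 36% base limit.
Liquid reserves cover 12,780/1,345 = 9.5 months — ≥ 2 required
Employment 74 ≥ 24 months
DTI 39.7% is within the 36%–41% exception band; checking compensating factors.
Override check — reserves: 9.5 mo (ok); score: 798 (ok).
Both compensating conditions met → exception applies.

Approved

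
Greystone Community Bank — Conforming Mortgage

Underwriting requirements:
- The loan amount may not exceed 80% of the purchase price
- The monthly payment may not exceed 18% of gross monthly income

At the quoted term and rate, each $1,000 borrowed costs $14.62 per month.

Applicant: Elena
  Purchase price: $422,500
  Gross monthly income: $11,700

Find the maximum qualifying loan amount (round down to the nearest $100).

Payment cap: 18% × $11,700 = $2,106/month.
At $14.62 per $1,000, that supports 2,106/14.62 × 1,000 ≈ $144,049 → $144,000.
LTV cap: 80% × $422,500 = $338,000 → $338,000.
Binding constraint: payment-to-income.

$144,000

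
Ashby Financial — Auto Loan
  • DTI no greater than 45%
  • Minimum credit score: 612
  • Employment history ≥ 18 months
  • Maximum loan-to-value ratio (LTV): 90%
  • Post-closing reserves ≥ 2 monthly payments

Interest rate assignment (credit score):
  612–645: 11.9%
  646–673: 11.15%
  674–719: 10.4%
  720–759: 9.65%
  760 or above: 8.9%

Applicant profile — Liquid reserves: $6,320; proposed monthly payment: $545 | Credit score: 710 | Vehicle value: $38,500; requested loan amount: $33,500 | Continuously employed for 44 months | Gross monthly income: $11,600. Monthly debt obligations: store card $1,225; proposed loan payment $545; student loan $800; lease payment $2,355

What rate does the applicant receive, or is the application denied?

Approved at 10.4%

Credit score 710 ≥ 612 (meets minimum)
Total monthly debts = (1,225 + 545 + 800 + 2,355) = 4,925. DTI: 4,925 ÷ 11,600 = 42.5%, within the 45% cap
Reserves: 6,320 ÷ 545 = 11.6 months (meets 2-month minimum)
LTV: 33,500 ÷ 38,500 = 87%, within 90% cap
Employment 44 ≥ 18 months
All requirements met. Score 710 falls in the 674–719 tier → 10.4%.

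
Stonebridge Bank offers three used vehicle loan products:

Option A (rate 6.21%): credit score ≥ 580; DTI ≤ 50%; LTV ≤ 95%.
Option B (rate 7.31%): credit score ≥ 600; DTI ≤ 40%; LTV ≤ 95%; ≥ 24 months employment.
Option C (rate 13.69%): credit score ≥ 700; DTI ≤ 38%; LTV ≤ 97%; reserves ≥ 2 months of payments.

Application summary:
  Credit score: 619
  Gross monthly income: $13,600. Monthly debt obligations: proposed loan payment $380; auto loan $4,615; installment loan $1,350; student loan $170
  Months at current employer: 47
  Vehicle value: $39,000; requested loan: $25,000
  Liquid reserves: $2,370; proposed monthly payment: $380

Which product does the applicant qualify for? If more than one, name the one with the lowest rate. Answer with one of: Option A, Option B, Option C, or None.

Total debts = (380 + 4,615 + 1,350 + 170) = 6,515; DTI = 6,515/13,600 = 47.9%.
LTV = 25,000/39,000 = 64.1%.
Reserves = 2,370/380 = 6.2 months.
Option A: score 619 ≥ 580; DTI 47.9% ≤ 50%; LTV 64.1% ≤ 95% → qualifies.
Option B: score 619 ≥ 600; DTI 47.9% > 40%; LTV 64.1% ≤ 95%; employment 47 ≥ 24 mo → does not qualify.
Option C: score 619 < 700; DTI 47.9% > 38%; LTV 64.1% ≤ 97%; reserves 6.2 ≥ 2 mo → does not qualify.

Option A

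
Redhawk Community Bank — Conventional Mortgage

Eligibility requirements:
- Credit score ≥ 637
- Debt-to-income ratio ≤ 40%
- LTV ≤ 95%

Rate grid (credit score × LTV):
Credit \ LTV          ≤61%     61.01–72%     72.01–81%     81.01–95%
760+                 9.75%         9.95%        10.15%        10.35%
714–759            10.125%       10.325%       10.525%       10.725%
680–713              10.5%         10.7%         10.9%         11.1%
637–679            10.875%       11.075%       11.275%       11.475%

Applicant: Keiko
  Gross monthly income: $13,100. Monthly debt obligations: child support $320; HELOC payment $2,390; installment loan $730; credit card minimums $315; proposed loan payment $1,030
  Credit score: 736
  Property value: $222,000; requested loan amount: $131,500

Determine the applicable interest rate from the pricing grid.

10.125%

Credit score 736 ≥ 637; Total monthly debts = (320 + 2,390 + 730 + 315 + 1,030) = 4,785. Debt-to-income = 4,785/13,100 = 36.5% — meets 40% limit
LTV = 131,500/222,000 = 59.2% ≤ 95%
Credit 736 → row 714–759; LTV 59.2% → column ≤61%. Grid cell → 10.125%.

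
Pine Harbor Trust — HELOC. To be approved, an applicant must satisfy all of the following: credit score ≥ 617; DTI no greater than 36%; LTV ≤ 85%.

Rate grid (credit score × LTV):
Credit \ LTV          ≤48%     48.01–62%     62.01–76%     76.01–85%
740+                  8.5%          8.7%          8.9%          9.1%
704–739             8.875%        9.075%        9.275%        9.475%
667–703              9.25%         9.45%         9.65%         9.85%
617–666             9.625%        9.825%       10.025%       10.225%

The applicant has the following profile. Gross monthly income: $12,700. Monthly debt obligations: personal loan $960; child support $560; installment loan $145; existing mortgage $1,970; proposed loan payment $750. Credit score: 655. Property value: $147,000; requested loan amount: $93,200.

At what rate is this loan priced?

10.025%

Credit score 655 ≥ 617; Total monthly debts = (960 + 560 + 145 + 1,970 + 750) = 4,385. DTI = 4,385/12,700 = 34.5% ≤ 36%
LTV: 93,200 ÷ 147,000 = 63.4%, within 85% cap
Row: 655 falls in 617–666. Column: 63.4% falls in 62.01–76%. Rate = 10.025%.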